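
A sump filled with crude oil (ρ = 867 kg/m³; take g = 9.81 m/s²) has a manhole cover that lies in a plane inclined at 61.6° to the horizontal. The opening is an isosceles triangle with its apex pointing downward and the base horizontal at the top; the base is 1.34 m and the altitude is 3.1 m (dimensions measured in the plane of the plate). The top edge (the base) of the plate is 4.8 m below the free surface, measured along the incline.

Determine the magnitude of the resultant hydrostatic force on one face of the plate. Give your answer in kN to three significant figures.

F ≈ 90.6 kN

γ = ρg = 867 × 9.81 / 1000 = 8.50527 kN/m³.
Let θ = 61.6° be the plate's angle to the horizontal; measure y along the incline from where the plane meets the free surface. Vertical depth h = y·sinθ with sinθ = 0.879649.
With the apex down, the centroid sits h/3 = 3.1/3 = 1.03333 m below the base (the top edge), so y_c = 4.8 + 1.03333 = 5.83333 m and h_c = 5.83333 × 0.879649 = 5.13128 m.
A = ½ × 1.34 × 3.1 = 2.077 m².
Resultant F = γ·h_c·A = 8.50527 × 5.13128 × 2.077 = 90.6463 kN.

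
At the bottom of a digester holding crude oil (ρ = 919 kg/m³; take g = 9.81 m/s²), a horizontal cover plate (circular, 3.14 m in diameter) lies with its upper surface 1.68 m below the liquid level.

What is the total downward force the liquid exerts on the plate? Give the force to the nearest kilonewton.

γ = ρg = 919 × 9.81 / 1000 = 9.01539 kN/m³.
The plate is horizontal, so pressure is uniform at p = γ·h = 9.01539 × 1.68 = 15.1459 kN/m².
A = π(1.57)² = 7.74371 m².
F = p·A = 15.1459 × 7.74371 = 117.285 kN.

F ≈ 117 kN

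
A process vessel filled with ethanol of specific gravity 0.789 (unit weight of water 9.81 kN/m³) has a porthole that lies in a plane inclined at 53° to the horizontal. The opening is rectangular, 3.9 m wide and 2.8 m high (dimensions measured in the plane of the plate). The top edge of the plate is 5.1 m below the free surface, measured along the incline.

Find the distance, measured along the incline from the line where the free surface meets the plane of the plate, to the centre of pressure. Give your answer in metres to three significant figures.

γ = 0.789 × 9.81 = 7.74009 kN/m³.
Let θ = 53° be the plate's angle to the horizontal; measure y along the incline from where the plane meets the free surface. Vertical depth h = y·sinθ with sinθ = 0.798636.
The centroid lies 2.8/2 = 1.4 m below the top edge, so y_c = 5.1 + 1.4 = 6.5 m and h_c = 6.5 × 0.798636 = 5.19113 m.
A = 3.9 × 2.8 = 10.92 m².
Resultant F = γ·h_c·A = 7.74009 × 5.19113 × 10.92 = 438.764 kN.
I_c = b·h³/12 = 3.9 × 2.8³/12 = 7.1344 m⁴.
Centre of pressure: y_p = y_c + I_c/(y_c·A) = 6.5 + 7.1344/(6.5 × 10.92) = 6.5 + 0.100513 = 6.60051 m along the plane.

y_p = 6.60 m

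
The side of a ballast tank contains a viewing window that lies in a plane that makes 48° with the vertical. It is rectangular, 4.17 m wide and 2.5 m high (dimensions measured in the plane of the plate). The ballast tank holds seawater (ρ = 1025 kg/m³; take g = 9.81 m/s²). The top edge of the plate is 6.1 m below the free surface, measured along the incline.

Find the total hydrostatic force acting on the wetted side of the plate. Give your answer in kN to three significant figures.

F ≈ 516 kN

γ = ρg = 1025 × 9.81 / 1000 = 10.05525 kN/m³.
The plate makes 48° with the vertical, i.e. θ = 90° − 48° = 42° to the horizontal. Measuring y along the incline from the free-surface line, vertical depth h = y·sinθ with sinθ = 0.669131.
The centroid lies 2.5/2 = 1.25 m below the top edge, so y_c = 6.1 + 1.25 = 7.35 m and h_c = 7.35 × 0.669131 = 4.91811 m.
A = 4.17 × 2.5 = 10.425 m².
Resultant F = γ·h_c·A = 10.05525 × 4.91811 × 10.425 = 515.546 kN.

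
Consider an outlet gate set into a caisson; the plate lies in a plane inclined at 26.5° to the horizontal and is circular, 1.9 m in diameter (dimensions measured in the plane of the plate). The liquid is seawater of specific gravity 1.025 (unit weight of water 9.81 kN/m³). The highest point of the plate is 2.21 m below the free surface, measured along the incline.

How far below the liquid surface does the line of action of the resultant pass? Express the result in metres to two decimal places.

γ = 1.025 × 9.81 = 10.05525 kN/m³.
Let θ = 26.5° be the plate's angle to the horizontal; measure y along the incline from where the plane meets the free surface. Vertical depth h = y·sinθ with sinθ = 0.446198.
The centroid is at the centre, 0.95 m below the top of the plate, so y_c = 2.21 + 0.95 = 3.16 m and h_c = 3.16 × 0.446198 = 1.40999 m.
A = π(0.95)² = 2.83529 m².
Resultant F = γ·h_c·A = 10.05525 × 1.40999 × 2.83529 = 40.1982 kN.
I_c = πr⁴/4 = π × 0.95⁴/4 = 0.639712 m⁴.
Centre of pressure: y_p = y_c + I_c/(y_c·A) = 3.16 + 0.639712/(3.16 × 2.83529) = 3.16 + 0.0714003 = 3.2314 m along the plane.
Vertically, h_p = y_p·sinθ = 3.2314 × 0.446198 = 1.44184 m.

h_p = 1.44 m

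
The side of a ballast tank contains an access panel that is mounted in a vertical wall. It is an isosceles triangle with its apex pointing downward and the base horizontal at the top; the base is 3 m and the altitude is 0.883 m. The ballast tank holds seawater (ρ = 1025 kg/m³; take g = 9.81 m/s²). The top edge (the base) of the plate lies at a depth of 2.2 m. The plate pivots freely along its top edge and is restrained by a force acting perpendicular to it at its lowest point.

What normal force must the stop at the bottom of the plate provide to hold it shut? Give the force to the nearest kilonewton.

P ≈ 12 kN

γ = ρg = 1025 × 9.81 / 1000 = 10.05525 kN/m³.
With the apex down, the centroid sits h/3 = 0.883/3 = 0.294333 m below the base (the top edge), so the centroid depth is h_c = 2.2 + 0.294333 = 2.49433 m.
A = ½ × 3 × 0.883 = 1.3245 m².
Resultant F = γ·h_c·A = 10.05525 × 2.49433 × 1.3245 = 33.2199 kN.
I_c = b·h³/36 = 3 × 0.883³/36 = 0.0573721 m⁴.
Centre of pressure: y_p = y_c + I_c/(y_c·A) = 2.49433 + 0.0573721/(2.49433 × 1.3245) = 2.49433 + 0.0173658 = 2.5117 m along the plane.
The resultant acts 0.294333 + 0.0173658 = 0.311699 m (along the plate) below the hinge at the top edge, so the moment about the hinge is M = F × 0.311699 = 33.2199 × 0.311699 = 10.3546 kN·m.
A normal force at the bottom, 0.883 m from the hinge, must supply this moment: P = 10.3546/0.883 = 11.7266 kN.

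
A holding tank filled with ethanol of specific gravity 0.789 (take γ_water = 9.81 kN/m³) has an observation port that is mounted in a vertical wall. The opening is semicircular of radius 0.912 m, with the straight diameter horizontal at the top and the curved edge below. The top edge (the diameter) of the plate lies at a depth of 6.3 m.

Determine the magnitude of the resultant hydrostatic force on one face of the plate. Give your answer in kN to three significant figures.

γ = 0.789 × 9.81 = 7.74009 kN/m³.
The centroid of a semicircle lies 4r/(3π) = 0.387065 m from the diameter, here below the top edge, so the centroid depth is h_c = 6.3 + 0.387065 = 6.68706 m.
A = πr²/2 = π × 0.912²/2 = 1.3065 m².
Resultant F = γ·h_c·A = 7.74009 × 6.68706 × 1.3065 = 67.6224 kN.

F ≈ 67.6 kN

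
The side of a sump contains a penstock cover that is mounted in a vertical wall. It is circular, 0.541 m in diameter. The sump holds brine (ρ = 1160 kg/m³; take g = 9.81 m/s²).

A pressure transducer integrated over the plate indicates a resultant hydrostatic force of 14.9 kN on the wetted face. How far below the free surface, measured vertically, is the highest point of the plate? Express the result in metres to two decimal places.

γ = ρg = 1160 × 9.81 / 1000 = 11.3796 kN/m³.
A = π(0.2705)² = 0.229871 m².
From F = γ·h_c·A, the centroid depth is h_c = 14.9/(11.3796 × 0.229871) = 5.69607 m.
The centroid is at the centre, 0.2705 m below the top of the plate, so the highest point sits at h_top = 5.69607 − 0.2705 = 5.42557 m below the surface.

d_top ≈ 5.43 m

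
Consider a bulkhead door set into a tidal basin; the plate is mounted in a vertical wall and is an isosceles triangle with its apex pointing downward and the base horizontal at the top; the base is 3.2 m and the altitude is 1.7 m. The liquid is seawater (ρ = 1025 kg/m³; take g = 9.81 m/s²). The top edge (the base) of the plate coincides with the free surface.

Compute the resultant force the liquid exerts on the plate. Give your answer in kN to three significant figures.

F ≈ 15.5 kN

γ = ρg = 1025 × 9.81 / 1000 = 10.05525 kN/m³.
With the apex down, the centroid sits h/3 = 1.7/3 = 0.566667 m below the base (the top edge), so the centroid depth is h_c = 0.566667 m.
A = ½ × 3.2 × 1.7 = 2.72 m².
Resultant F = γ·h_c·A = 10.05525 × 0.566667 × 2.72 = 15.4985 kN.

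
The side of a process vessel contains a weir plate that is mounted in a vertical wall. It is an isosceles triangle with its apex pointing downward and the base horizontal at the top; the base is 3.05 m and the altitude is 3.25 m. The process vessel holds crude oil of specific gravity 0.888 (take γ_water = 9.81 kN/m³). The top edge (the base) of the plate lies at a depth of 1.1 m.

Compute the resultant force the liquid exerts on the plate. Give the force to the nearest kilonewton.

γ = 0.888 × 9.81 = 8.71128 kN/m³.
With the apex down, the centroid sits h/3 = 3.25/3 = 1.08333 m below the base (the top edge), so the centroid depth is h_c = 1.1 + 1.08333 = 2.18333 m.
A = ½ × 3.05 × 3.25 = 4.95625 m².
Resultant F = γ·h_c·A = 8.71128 × 2.18333 × 4.95625 = 94.2659 kN.

F ≈ 94 kN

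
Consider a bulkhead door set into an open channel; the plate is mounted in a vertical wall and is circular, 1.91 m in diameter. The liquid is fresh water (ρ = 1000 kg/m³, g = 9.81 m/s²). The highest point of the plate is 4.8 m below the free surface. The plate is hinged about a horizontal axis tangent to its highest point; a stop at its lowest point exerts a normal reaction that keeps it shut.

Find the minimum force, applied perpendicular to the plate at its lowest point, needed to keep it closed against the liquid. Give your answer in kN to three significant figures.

γ = ρg = 1000 × 9.81 = 9810 N/m³ = 9.81 kN/m³.
The centroid is at the centre, 0.955 m below the top of the plate, so the centroid depth is h_c = 4.8 + 0.955 = 5.755 m.
A = π(0.955)² = 2.86521 m².
Resultant F = γ·h_c·A = 9.81 × 5.755 × 2.86521 = 161.76 kN.
I_c = πr⁴/4 = π × 0.955⁴/4 = 0.653286 m⁴.
Centre of pressure: y_p = y_c + I_c/(y_c·A) = 5.755 + 0.653286/(5.755 × 2.86521) = 5.755 + 0.0396188 = 5.79462 m along the plane.
The resultant acts 0.955 + 0.0396188 = 0.994619 m (along the plate) below the hinge at the top edge, so the moment about the hinge is M = F × 0.994619 = 161.76 × 0.994619 = 160.89 kN·m.
A normal force at the bottom, 1.91 m from the hinge, must supply this moment: P = 160.89/1.91 = 84.2356 kN.

P ≈ 84.2 kN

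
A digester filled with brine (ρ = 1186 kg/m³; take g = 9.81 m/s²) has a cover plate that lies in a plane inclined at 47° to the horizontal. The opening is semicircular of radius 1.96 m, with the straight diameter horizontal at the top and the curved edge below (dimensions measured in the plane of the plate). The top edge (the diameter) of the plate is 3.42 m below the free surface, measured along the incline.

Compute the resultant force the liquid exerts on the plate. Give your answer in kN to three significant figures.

F ≈ 218 kN

γ = ρg = 1186 × 9.81 / 1000 = 11.63466 kN/m³.
Let θ = 47° be the plate's angle to the horizontal; measure y along the incline from where the plane meets the free surface. Vertical depth h = y·sinθ with sinθ = 0.731354.
The centroid of a semicircle lies 4r/(3π) = 0.83185 m from the diameter, here below the top edge, so y_c = 3.42 + 0.83185 = 4.25185 m and h_c = 4.25185 × 0.731354 = 3.10961 m.
A = πr²/2 = π × 1.96²/2 = 6.03437 m².
Resultant F = γ·h_c·A = 11.63466 × 3.10961 × 6.03437 = 218.319 kN.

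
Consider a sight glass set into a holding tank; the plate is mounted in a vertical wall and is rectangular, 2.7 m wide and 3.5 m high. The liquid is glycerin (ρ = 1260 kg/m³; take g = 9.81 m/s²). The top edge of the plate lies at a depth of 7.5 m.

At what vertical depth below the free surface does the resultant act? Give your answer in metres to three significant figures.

γ = ρg = 1260 × 9.81 / 1000 = 12.3606 kN/m³.
The centroid lies 3.5/2 = 1.75 m below the top edge, so the centroid depth is h_c = 7.5 + 1.75 = 9.25 m.
A = 2.7 × 3.5 = 9.45 m².
Resultant F = γ·h_c·A = 12.3606 × 9.25 × 9.45 = 1080.47 kN.
I_c = b·h³/12 = 2.7 × 3.5³/12 = 9.64687 m⁴.
Centre of pressure: y_p = y_c + I_c/(y_c·A) = 9.25 + 9.64687/(9.25 × 9.45) = 9.25 + 0.11036 = 9.36036 m along the plane.

h_p = 9.36 m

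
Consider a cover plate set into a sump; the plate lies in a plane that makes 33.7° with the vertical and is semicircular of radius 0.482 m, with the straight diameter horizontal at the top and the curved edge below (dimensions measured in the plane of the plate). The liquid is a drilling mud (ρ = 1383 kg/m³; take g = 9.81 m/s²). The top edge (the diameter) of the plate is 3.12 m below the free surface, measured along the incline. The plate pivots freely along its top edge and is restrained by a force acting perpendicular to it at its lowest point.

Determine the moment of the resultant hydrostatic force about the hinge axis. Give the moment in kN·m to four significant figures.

γ = ρg = 1383 × 9.81 / 1000 = 13.56723 kN/m³.
The plate makes 33.7° with the vertical, i.e. θ = 90° − 33.7° = 56.3° to the horizontal. Measuring y along the incline from the free-surface line, vertical depth h = y·sinθ with sinθ = 0.831954.
The centroid of a semicircle lies 4r/(3π) = 0.204567 m from the diameter, here below the top edge, so y_c = 3.12 + 0.204567 = 3.32457 m and h_c = 3.32457 × 0.831954 = 2.76589 m.
A = πr²/2 = π × 0.482²/2 = 0.364934 m².
Resultant F = γ·h_c·A = 13.56723 × 2.76589 × 0.364934 = 13.6943 kN.
I_c = (π/8 − 8/(9π))·r⁴ = 0.109757 × 0.482⁴ = 0.00592407 m⁴.
Centre of pressure: y_p = y_c + I_c/(y_c·A) = 3.32457 + 0.00592407/(3.32457 × 0.364934) = 3.32457 + 0.00488282 = 3.32945 m along the plane.
The resultant acts 0.204567 + 0.00488282 = 0.20945 m (along the plate) below the hinge at the top edge, so the moment about the hinge is M = F × 0.20945 = 13.6943 × 0.20945 = 2.86827 kN·m.

M ≈ 2.868 kN·m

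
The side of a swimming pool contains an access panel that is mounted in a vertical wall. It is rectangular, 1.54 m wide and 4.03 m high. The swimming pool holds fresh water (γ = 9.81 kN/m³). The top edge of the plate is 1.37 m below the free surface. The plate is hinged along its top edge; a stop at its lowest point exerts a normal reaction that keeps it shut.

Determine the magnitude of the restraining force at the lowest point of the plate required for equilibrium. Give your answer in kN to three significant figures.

γ = 9.81 kN/m³.
The centroid lies 4.03/2 = 2.015 m below the top edge, so the centroid depth is h_c = 1.37 + 2.015 = 3.385 m.
A = 1.54 × 4.03 = 6.2062 m².
Resultant F = γ·h_c·A = 9.81 × 3.385 × 6.2062 = 206.088 kN.
I_c = b·h³/12 = 1.54 × 4.03³/12 = 8.39952 m⁴.
Centre of pressure: y_p = y_c + I_c/(y_c·A) = 3.385 + 8.39952/(3.385 × 6.2062) = 3.385 + 0.399825 = 3.78482 m along the plane.
The resultant acts 2.015 + 0.399825 = 2.41482 m (along the plate) below the hinge at the top edge, so the moment about the hinge is M = F × 2.41482 = 206.088 × 2.41482 = 497.665 kN·m.
A normal force at the bottom, 4.03 m from the hinge, must supply this moment: P = 497.665/4.03 = 123.49 kN.

P ≈ 123 kN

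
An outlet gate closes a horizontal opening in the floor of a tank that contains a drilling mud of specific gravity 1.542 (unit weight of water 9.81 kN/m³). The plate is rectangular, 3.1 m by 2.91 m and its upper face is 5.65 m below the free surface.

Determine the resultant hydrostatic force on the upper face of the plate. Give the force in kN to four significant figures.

F ≈ 771.0 kN

γ = 1.542 × 9.81 = 15.12702 kN/m³.
The plate is horizontal, so pressure is uniform at p = γ·h = 15.12702 × 5.65 = 85.4677 kN/m².
A = 3.1 × 2.91 = 9.021 m².
F = p·A = 85.4677 × 9.021 = 771.004 kN.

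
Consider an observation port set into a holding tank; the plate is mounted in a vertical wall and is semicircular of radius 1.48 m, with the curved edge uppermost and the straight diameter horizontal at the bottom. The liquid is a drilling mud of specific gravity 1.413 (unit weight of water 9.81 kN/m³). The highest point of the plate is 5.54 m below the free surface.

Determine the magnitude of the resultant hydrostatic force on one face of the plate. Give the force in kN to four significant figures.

γ = 1.413 × 9.81 = 13.86153 kN/m³.
The centroid lies 4r/(3π) = 0.628132 m above the diameter, so r − 4r/(3π) = 1.48 − 0.628132 = 0.851868 m below the topmost point, so the centroid depth is h_c = 5.54 + 0.851868 = 6.39187 m.
A = πr²/2 = π × 1.48²/2 = 3.44067 m².
Resultant F = γ·h_c·A = 13.86153 × 6.39187 × 3.44067 = 304.847 kN.

F ≈ 304.8 kN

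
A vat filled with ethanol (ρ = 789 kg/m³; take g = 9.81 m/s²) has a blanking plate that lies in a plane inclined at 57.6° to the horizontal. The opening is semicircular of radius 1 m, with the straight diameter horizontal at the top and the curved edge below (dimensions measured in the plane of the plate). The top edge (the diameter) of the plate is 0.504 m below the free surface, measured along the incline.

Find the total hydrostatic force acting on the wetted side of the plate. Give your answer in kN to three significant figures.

F ≈ 9.53 kN

γ = ρg = 789 × 9.81 / 1000 = 7.74009 kN/m³.
Let θ = 57.6° be the plate's angle to the horizontal; measure y along the incline from where the plane meets the free surface. Vertical depth h = y·sinθ with sinθ = 0.844328.
The centroid of a semicircle lies 4r/(3π) = 0.424413 m from the diameter, here below the top edge, so y_c = 0.504 + 0.424413 = 0.928413 m and h_c = 0.928413 × 0.844328 = 0.783885 m.
A = πr²/2 = π × 1²/2 = 1.5708 m².
Resultant F = γ·h_c·A = 7.74009 × 0.783885 × 1.5708 = 9.53058 kN.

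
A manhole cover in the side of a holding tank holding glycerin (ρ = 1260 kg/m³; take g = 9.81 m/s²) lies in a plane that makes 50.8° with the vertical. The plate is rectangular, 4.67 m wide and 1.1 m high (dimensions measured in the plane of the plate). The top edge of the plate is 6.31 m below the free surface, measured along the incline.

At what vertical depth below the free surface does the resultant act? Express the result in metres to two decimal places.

γ = ρg = 1260 × 9.81 / 1000 = 12.3606 kN/m³.
The plate makes 50.8° with the vertical, i.e. θ = 90° − 50.8° = 39.2° to the horizontal. Measuring y along the incline from the free-surface line, vertical depth h = y·sinθ with sinθ = 0.632029.
The centroid lies 1.1/2 = 0.55 m below the top edge, so y_c = 6.31 + 0.55 = 6.86 m and h_c = 6.86 × 0.632029 = 4.33572 m.
A = 4.67 × 1.1 = 5.137 m².
Resultant F = γ·h_c·A = 12.3606 × 4.33572 × 5.137 = 275.303 kN.
I_c = b·h³/12 = 4.67 × 1.1³/12 = 0.517981 m⁴.
Centre of pressure: y_p = y_c + I_c/(y_c·A) = 6.86 + 0.517981/(6.86 × 5.137) = 6.86 + 0.0146987 = 6.8747 m along the plane.
Vertically, h_p = y_p·sinθ = 6.8747 × 0.632029 = 4.34501 m.

h_p = 4.35 m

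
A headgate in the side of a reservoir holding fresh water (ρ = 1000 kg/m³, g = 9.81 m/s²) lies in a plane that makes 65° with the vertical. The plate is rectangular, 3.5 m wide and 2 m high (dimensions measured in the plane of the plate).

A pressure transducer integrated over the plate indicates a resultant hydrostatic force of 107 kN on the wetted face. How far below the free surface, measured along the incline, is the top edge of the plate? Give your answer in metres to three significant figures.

γ = ρg = 1000 × 9.81 = 9810 N/m³ = 9.81 kN/m³.
A = 3.5 × 2 = 7 m².
From F = γ·h_c·A, the centroid depth is h_c = 107/(9.81 × 7) = 1.55818 m.
The plate makes 65° with the vertical, i.e. θ = 90° − 65° = 25° to the horizontal. Measuring y along the incline from the free-surface line, vertical depth h = y·sinθ with sinθ = 0.422618.
Along the incline, y_c = h_c/sinθ = 1.55818/0.422618 = 3.68697 m.
The centroid lies 2/2 = 1 m below the top edge, so the top edge sits at y_top = 3.68697 − 1 = 2.68697 m along the incline.

y_top ≈ 2.69 m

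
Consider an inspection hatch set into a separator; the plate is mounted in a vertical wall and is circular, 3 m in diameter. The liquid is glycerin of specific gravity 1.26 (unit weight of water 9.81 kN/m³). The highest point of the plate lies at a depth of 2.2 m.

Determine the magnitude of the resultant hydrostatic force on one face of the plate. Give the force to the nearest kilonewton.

F ≈ 323 kN

γ = 1.26 × 9.81 = 12.3606 kN/m³.
The centroid is at the centre, 1.5 m below the top of the plate, so the centroid depth is h_c = 2.2 + 1.5 = 3.7 m.
A = π(1.5)² = 7.06858 m².
Resultant F = γ·h_c·A = 12.3606 × 3.7 × 7.06858 = 323.276 kN.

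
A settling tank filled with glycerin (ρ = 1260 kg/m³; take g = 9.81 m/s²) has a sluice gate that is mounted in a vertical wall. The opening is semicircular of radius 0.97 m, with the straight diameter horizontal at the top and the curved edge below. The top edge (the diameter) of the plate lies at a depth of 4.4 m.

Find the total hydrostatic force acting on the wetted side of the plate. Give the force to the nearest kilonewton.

F ≈ 88 kN

γ = ρg = 1260 × 9.81 / 1000 = 12.3606 kN/m³.
The centroid of a semicircle lies 4r/(3π) = 0.411681 m from the diameter, here below the top edge, so the centroid depth is h_c = 4.4 + 0.411681 = 4.81168 m.
A = πr²/2 = π × 0.97²/2 = 1.47796 m².
Resultant F = γ·h_c·A = 12.3606 × 4.81168 × 1.47796 = 87.902 kN.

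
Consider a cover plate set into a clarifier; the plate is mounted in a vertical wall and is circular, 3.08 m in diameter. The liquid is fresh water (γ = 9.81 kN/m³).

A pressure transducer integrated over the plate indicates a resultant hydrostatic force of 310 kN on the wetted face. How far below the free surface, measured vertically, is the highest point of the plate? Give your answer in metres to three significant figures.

γ = 9.81 kN/m³.
A = π(1.54)² = 7.4506 m².
From F = γ·h_c·A, the centroid depth is h_c = 310/(9.81 × 7.4506) = 4.24132 m.
The centroid is at the centre, 1.54 m below the top of the plate, so the highest point sits at h_top = 4.24132 − 1.54 = 2.70132 m below the surface.

d_top ≈ 2.70 m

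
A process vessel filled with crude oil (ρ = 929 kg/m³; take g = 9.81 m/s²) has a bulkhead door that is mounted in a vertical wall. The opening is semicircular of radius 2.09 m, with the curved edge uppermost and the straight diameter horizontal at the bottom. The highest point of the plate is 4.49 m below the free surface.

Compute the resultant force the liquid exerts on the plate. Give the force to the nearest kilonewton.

F ≈ 356 kN

γ = ρg = 929 × 9.81 / 1000 = 9.11349 kN/m³.
The centroid lies 4r/(3π) = 0.887024 m above the diameter, so r − 4r/(3π) = 2.09 − 0.887024 = 1.20298 m below the topmost point, so the centroid depth is h_c = 4.49 + 1.20298 = 5.69298 m.
A = πr²/2 = π × 2.09²/2 = 6.8614 m².
Resultant F = γ·h_c·A = 9.11349 × 5.69298 × 6.8614 = 355.989 kN.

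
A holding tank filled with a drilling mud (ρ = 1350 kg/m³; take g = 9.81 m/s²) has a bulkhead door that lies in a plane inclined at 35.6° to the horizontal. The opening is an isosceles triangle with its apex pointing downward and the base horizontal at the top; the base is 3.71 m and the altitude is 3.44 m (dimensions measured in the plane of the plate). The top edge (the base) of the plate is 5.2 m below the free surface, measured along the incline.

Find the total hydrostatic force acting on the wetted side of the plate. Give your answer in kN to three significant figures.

F ≈ 312 kN

γ = ρg = 1350 × 9.81 / 1000 = 13.2435 kN/m³.
Let θ = 35.6° be the plate's angle to the horizontal; measure y along the incline from where the plane meets the free surface. Vertical depth h = y·sinθ with sinθ = 0.582123.
With the apex down, the centroid sits h/3 = 3.44/3 = 1.14667 m below the base (the top edge), so y_c = 5.2 + 1.14667 = 6.34667 m and h_c = 6.34667 × 0.582123 = 3.69454 m.
A = ½ × 3.71 × 3.44 = 6.3812 m².
Resultant F = γ·h_c·A = 13.2435 × 3.69454 × 6.3812 = 312.223 kN.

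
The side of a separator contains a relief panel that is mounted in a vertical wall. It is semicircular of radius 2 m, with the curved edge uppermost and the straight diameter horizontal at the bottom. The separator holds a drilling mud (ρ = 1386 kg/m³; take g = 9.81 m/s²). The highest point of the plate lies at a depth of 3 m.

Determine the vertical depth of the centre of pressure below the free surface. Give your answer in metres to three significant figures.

γ = ρg = 1386 × 9.81 / 1000 = 13.59666 kN/m³.
The centroid lies 4r/(3π) = 0.848826 m above the diameter, so r − 4r/(3π) = 2 − 0.848826 = 1.15117 m below the topmost point, so the centroid depth is h_c = 3 + 1.15117 = 4.15117 m.
A = πr²/2 = π × 2²/2 = 6.28319 m².
Resultant F = γ·h_c·A = 13.59666 × 4.15117 × 6.28319 = 354.636 kN.
I_c = (π/8 − 8/(9π))·r⁴ = 0.109757 × 2⁴ = 1.75611 m⁴.
Centre of pressure: y_p = y_c + I_c/(y_c·A) = 4.15117 + 1.75611/(4.15117 × 6.28319) = 4.15117 + 0.0673288 = 4.2185 m along the plane.

h_p = 4.22 m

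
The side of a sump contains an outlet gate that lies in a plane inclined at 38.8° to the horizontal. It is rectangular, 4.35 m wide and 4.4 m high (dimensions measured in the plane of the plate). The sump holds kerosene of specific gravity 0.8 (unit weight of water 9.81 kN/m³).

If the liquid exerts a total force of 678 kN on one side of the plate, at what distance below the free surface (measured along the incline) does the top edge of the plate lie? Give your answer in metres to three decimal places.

y_top ≈ 5.003 m

γ = 0.8 × 9.81 = 7.848 kN/m³.
A = 4.35 × 4.4 = 19.14 m².
From F = γ·h_c·A, the centroid depth is h_c = 678/(7.848 × 19.14) = 4.51366 m.
Let θ = 38.8° be the plate's angle to the horizontal; measure y along the incline from where the plane meets the free surface. Vertical depth h = y·sinθ with sinθ = 0.626604.
Along the incline, y_c = h_c/sinθ = 4.51366/0.626604 = 7.20337 m.
The centroid lies 4.4/2 = 2.2 m below the top edge, so the top edge sits at y_top = 7.20337 − 2.2 = 5.00337 m along the incline.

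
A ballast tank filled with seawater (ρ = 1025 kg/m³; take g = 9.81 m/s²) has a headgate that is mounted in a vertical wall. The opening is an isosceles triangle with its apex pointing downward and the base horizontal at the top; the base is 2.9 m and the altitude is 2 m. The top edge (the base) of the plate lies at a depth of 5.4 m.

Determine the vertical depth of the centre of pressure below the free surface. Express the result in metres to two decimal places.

γ = ρg = 1025 × 9.81 / 1000 = 10.05525 kN/m³.
With the apex down, the centroid sits h/3 = 2/3 = 0.666667 m below the base (the top edge), so the centroid depth is h_c = 5.4 + 0.666667 = 6.06667 m.
A = ½ × 2.9 × 2 = 2.9 m².
Resultant F = γ·h_c·A = 10.05525 × 6.06667 × 2.9 = 176.905 kN.
I_c = b·h³/36 = 2.9 × 2³/36 = 0.644444 m⁴.
Centre of pressure: y_p = y_c + I_c/(y_c·A) = 6.06667 + 0.644444/(6.06667 × 2.9) = 6.06667 + 0.03663 = 6.1033 m along the plane.

h_p = 6.10 m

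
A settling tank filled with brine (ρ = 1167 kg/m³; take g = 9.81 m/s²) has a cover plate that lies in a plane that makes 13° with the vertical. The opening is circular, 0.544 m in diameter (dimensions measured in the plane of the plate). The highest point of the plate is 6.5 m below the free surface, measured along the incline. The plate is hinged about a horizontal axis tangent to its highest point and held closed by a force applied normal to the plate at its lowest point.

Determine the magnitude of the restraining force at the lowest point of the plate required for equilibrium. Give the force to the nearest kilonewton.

γ = ρg = 1167 × 9.81 / 1000 = 11.44827 kN/m³.
The plate makes 13° with the vertical, i.e. θ = 90° − 13° = 77° to the horizontal. Measuring y along the incline from the free-surface line, vertical depth h = y·sinθ with sinθ = 0.974370.
The centroid is at the centre, 0.272 m below the top of the plate, so y_c = 6.5 + 0.272 = 6.772 m and h_c = 6.772 × 0.974370 = 6.59843 m.
A = π(0.272)² = 0.232428 m².
Resultant F = γ·h_c·A = 11.44827 × 6.59843 × 0.232428 = 17.5578 kN.
I_c = πr⁴/4 = π × 0.272⁴/4 = 0.00429898 m⁴.
Centre of pressure: y_p = y_c + I_c/(y_c·A) = 6.772 + 0.00429898/(6.772 × 0.232428) = 6.772 + 0.00273124 = 6.77473 m along the plane.
The resultant acts 0.272 + 0.00273124 = 0.274731 m (along the plate) below the hinge at the top edge, so the moment about the hinge is M = F × 0.274731 = 17.5578 × 0.274731 = 4.82367 kN·m.
A normal force at the bottom, 0.544 m from the hinge, must supply this moment: P = 4.82367/0.544 = 8.86704 kN.

P ≈ 9 kN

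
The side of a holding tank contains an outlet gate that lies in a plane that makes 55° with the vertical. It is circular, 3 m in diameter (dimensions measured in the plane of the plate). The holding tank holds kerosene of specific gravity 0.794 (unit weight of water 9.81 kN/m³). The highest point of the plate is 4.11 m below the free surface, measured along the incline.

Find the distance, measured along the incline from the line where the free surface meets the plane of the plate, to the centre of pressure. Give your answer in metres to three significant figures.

γ = 0.794 × 9.81 = 7.78914 kN/m³.
The plate makes 55° with the vertical, i.e. θ = 90° − 55° = 35° to the horizontal. Measuring y along the incline from the free-surface line, vertical depth h = y·sinθ with sinθ = 0.573576.
The centroid is at the centre, 1.5 m below the top of the plate, so y_c = 4.11 + 1.5 = 5.61 m and h_c = 5.61 × 0.573576 = 3.21776 m.
A = π(1.5)² = 7.06858 m².
Resultant F = γ·h_c·A = 7.78914 × 3.21776 × 7.06858 = 177.164 kN.
I_c = πr⁴/4 = π × 1.5⁴/4 = 3.97608 m⁴.
Centre of pressure: y_p = y_c + I_c/(y_c·A) = 5.61 + 3.97608/(5.61 × 7.06858) = 5.61 + 0.100267 = 5.71027 m along the plane.

y_p = 5.71 m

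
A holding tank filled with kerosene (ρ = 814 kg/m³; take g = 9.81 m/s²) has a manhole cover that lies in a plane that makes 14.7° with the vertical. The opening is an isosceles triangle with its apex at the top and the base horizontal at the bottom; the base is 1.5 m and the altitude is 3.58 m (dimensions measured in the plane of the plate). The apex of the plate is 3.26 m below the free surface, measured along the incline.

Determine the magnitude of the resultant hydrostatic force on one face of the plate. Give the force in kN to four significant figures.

γ = ρg = 814 × 9.81 / 1000 = 7.98534 kN/m³.
The plate makes 14.7° with the vertical, i.e. θ = 90° − 14.7° = 75.3° to the horizontal. Measuring y along the incline from the free-surface line, vertical depth h = y·sinθ with sinθ = 0.967268.
With the apex up, the centroid sits 2h/3 = 2 × 3.58/3 = 2.38667 m below the apex, so y_c = 3.26 + 2.38667 = 5.64667 m and h_c = 5.64667 × 0.967268 = 5.46184 m.
A = ½ × 1.5 × 3.58 = 2.685 m².
Resultant F = γ·h_c·A = 7.98534 × 5.46184 × 2.685 = 117.105 kN.

F ≈ 117.1 kN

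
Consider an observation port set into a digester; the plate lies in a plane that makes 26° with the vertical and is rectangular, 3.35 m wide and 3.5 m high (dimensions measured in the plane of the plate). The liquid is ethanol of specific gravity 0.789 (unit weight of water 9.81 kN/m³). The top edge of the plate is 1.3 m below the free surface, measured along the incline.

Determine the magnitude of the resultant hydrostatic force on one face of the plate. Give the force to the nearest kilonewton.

F ≈ 249 kN

γ = 0.789 × 9.81 = 7.74009 kN/m³.
The plate makes 26° with the vertical, i.e. θ = 90° − 26° = 64° to the horizontal. Measuring y along the incline from the free-surface line, vertical depth h = y·sinθ with sinθ = 0.898794.
The centroid lies 3.5/2 = 1.75 m below the top edge, so y_c = 1.3 + 1.75 = 3.05 m and h_c = 3.05 × 0.898794 = 2.74132 m.
A = 3.35 × 3.5 = 11.725 m².
Resultant F = γ·h_c·A = 7.74009 × 2.74132 × 11.725 = 248.782 kN.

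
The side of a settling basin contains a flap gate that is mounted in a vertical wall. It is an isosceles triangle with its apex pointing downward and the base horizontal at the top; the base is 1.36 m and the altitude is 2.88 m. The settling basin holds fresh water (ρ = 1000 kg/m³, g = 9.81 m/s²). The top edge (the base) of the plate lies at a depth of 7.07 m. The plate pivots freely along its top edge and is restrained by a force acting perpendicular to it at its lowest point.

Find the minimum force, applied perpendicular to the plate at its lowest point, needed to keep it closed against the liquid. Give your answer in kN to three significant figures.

γ = ρg = 1000 × 9.81 = 9810 N/m³ = 9.81 kN/m³.
With the apex down, the centroid sits h/3 = 2.88/3 = 0.96 m below the base (the top edge), so the centroid depth is h_c = 7.07 + 0.96 = 8.03 m.
A = ½ × 1.36 × 2.88 = 1.9584 m².
Resultant F = γ·h_c·A = 9.81 × 8.03 × 1.9584 = 154.272 kN.
I_c = b·h³/36 = 1.36 × 2.88³/36 = 0.902431 m⁴.
Centre of pressure: y_p = y_c + I_c/(y_c·A) = 8.03 + 0.902431/(8.03 × 1.9584) = 8.03 + 0.0573848 = 8.08738 m along the plane.
The resultant acts 0.96 + 0.0573848 = 1.01738 m (along the plate) below the hinge at the top edge, so the moment about the hinge is M = F × 1.01738 = 154.272 × 1.01738 = 156.953 kN·m.
A normal force at the bottom, 2.88 m from the hinge, must supply this moment: P = 156.953/2.88 = 54.4976 kN.

P ≈ 54.5 kN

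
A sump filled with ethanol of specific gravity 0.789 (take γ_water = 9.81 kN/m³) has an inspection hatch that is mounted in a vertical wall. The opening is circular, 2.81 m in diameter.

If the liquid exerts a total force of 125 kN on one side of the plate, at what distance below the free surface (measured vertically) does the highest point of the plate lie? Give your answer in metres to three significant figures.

γ = 0.789 × 9.81 = 7.74009 kN/m³.
A = π(1.405)² = 6.20158 m².
From F = γ·h_c·A, the centroid depth is h_c = 125/(7.74009 × 6.20158) = 2.60412 m.
The centroid is at the centre, 1.405 m below the top of the plate, so the highest point sits at h_top = 2.60412 − 1.405 = 1.19912 m below the surface.

d_top ≈ 1.20 m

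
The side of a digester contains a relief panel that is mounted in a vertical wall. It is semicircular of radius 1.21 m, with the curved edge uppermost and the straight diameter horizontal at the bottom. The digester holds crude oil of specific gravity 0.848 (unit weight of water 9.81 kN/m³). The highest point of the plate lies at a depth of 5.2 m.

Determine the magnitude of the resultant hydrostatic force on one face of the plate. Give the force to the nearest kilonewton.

γ = 0.848 × 9.81 = 8.31888 kN/m³.
The centroid lies 4r/(3π) = 0.51354 m above the diameter, so r − 4r/(3π) = 1.21 − 0.51354 = 0.69646 m below the topmost point, so the centroid depth is h_c = 5.2 + 0.69646 = 5.89646 m.
A = πr²/2 = π × 1.21²/2 = 2.2998 m².
Resultant F = γ·h_c·A = 8.31888 × 5.89646 × 2.2998 = 112.81 kN.

F ≈ 113 kN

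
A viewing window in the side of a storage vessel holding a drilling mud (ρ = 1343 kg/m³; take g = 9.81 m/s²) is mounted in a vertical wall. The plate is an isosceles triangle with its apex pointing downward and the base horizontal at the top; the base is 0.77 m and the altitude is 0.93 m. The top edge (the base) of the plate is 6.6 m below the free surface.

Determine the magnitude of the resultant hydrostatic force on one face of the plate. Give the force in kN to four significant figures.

F ≈ 32.60 kN

γ = ρg = 1343 × 9.81 / 1000 = 13.17483 kN/m³.
With the apex down, the centroid sits h/3 = 0.93/3 = 0.31 m below the base (the top edge), so the centroid depth is h_c = 6.6 + 0.31 = 6.91 m.
A = ½ × 0.77 × 0.93 = 0.35805 m².
Resultant F = γ·h_c·A = 13.17483 × 6.91 × 0.35805 = 32.5962 kN.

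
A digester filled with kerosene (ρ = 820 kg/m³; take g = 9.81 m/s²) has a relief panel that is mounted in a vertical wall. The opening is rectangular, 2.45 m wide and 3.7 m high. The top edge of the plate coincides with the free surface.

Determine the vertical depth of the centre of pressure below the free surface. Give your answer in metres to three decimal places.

h_p = 2.467 m

γ = ρg = 820 × 9.81 / 1000 = 8.0442 kN/m³.
The centroid lies 3.7/2 = 1.85 m below the top edge, so the centroid depth is h_c = 1.85 m.
A = 2.45 × 3.7 = 9.065 m².
Resultant F = γ·h_c·A = 8.0442 × 1.85 × 9.065 = 134.903 kN.
I_c = b·h³/12 = 2.45 × 3.7³/12 = 10.3417 m⁴.
Centre of pressure: y_p = y_c + I_c/(y_c·A) = 1.85 + 10.3417/(1.85 × 9.065) = 1.85 + 0.616669 = 2.46667 m along the plane.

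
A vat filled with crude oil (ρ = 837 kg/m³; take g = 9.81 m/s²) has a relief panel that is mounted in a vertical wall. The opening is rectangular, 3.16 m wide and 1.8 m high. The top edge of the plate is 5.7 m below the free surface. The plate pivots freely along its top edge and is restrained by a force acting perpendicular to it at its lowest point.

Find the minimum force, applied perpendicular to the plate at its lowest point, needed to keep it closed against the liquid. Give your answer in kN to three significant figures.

γ = ρg = 837 × 9.81 / 1000 = 8.21097 kN/m³.
The centroid lies 1.8/2 = 0.9 m below the top edge, so the centroid depth is h_c = 5.7 + 0.9 = 6.6 m.
A = 3.16 × 1.8 = 5.688 m².
Resultant F = γ·h_c·A = 8.21097 × 6.6 × 5.688 = 308.246 kN.
I_c = b·h³/12 = 3.16 × 1.8³/12 = 1.53576 m⁴.
Centre of pressure: y_p = y_c + I_c/(y_c·A) = 6.6 + 1.53576/(6.6 × 5.688) = 6.6 + 0.0409091 = 6.64091 m along the plane.
The resultant acts 0.9 + 0.0409091 = 0.940909 m (along the plate) below the hinge at the top edge, so the moment about the hinge is M = F × 0.940909 = 308.246 × 0.940909 = 290.031 kN·m.
A normal force at the bottom, 1.8 m from the hinge, must supply this moment: P = 290.031/1.8 = 161.128 kN.

P ≈ 161 kN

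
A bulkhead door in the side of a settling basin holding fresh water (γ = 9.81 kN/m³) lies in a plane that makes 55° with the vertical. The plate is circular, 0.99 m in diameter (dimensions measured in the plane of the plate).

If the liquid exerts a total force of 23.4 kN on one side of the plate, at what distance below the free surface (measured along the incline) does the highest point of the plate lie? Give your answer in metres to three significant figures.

y_top ≈ 4.91 m

γ = 9.81 kN/m³.
A = π(0.495)² = 0.769769 m².
From F = γ·h_c·A, the centroid depth is h_c = 23.4/(9.81 × 0.769769) = 3.09875 m.
The plate makes 55° with the vertical, i.e. θ = 90° − 55° = 35° to the horizontal. Measuring y along the incline from the free-surface line, vertical depth h = y·sinθ with sinθ = 0.573576.
Along the incline, y_c = h_c/sinθ = 3.09875/0.573576 = 5.40251 m.
The centroid is at the centre, 0.495 m below the top of the plate, so the highest point sits at y_top = 5.40251 − 0.495 = 4.90751 m along the incline.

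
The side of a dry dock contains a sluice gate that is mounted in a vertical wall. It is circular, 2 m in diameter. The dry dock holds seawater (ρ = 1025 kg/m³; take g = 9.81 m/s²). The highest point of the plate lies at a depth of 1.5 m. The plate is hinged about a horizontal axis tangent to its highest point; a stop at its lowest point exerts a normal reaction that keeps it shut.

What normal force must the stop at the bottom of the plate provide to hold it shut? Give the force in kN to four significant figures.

P ≈ 43.44 kN

γ = ρg = 1025 × 9.81 / 1000 = 10.05525 kN/m³.
The centroid is at the centre, 1 m below the top of the plate, so the centroid depth is h_c = 1.5 + 1 = 2.5 m.
A = π(1)² = 3.14159 m².
Resultant F = γ·h_c·A = 10.05525 × 2.5 × 3.14159 = 78.9737 kN.
I_c = πr⁴/4 = π × 1⁴/4 = 0.785398 m⁴.
Centre of pressure: y_p = y_c + I_c/(y_c·A) = 2.5 + 0.785398/(2.5 × 3.14159) = 2.5 + 0.1 = 2.6 m along the plane.
The resultant acts 1 + 0.1 = 1.1 m (along the plate) below the hinge at the top edge, so the moment about the hinge is M = F × 1.1 = 78.9737 × 1.1 = 86.8711 kN·m.
A normal force at the bottom, 2 m from the hinge, must supply this moment: P = 86.8711/2 = 43.4355 kN.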